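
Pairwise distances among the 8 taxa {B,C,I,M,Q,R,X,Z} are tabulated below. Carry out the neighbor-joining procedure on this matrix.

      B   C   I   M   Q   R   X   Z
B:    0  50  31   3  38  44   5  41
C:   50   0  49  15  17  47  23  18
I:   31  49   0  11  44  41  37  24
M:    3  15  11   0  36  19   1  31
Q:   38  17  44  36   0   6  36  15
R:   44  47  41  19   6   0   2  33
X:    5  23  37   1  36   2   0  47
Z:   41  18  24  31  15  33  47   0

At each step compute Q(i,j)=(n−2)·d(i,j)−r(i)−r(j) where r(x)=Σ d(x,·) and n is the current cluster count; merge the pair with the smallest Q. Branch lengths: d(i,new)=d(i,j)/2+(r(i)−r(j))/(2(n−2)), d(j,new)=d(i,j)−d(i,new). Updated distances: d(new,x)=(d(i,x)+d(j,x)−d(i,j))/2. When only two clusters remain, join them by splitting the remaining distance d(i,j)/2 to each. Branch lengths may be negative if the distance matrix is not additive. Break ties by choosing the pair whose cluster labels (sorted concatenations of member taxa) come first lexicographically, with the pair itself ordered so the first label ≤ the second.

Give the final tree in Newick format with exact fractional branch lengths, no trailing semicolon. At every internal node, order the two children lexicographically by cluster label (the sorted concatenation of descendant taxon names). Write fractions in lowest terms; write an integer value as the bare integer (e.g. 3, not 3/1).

step 1: merge (Q,R) at d=6, Q=-348; branch lengths Q→3, R→3; new cluster QR
  updated: d(B,QR)=38, d(C,QR)=29, d(I,QR)=79/2, d(M,QR)=49/2, d(QR,X)=16, d(QR,Z)=21
step 2: merge (C,Z) at d=18, Q=-276; branch lengths C→46/5, Z→44/5; new cluster CZ
  updated: d(B,CZ)=73/2, d(CZ,I)=55/2, d(CZ,M)=14, d(CZ,QR)=16, d(CZ,X)=26
step 3: merge (CZ,QR) at d=16, Q=-190; branch lengths CZ→25/4, QR→39/4; new cluster CQRZ
  updated: d(B,CQRZ)=117/4, d(CQRZ,I)=51/2, d(CQRZ,M)=45/4, d(CQRZ,X)=13
step 4: merge (B,X) at d=5, Q=-437/4; branch lengths B→109/24, X→11/24; new cluster BX
  updated: d(BX,CQRZ)=149/8, d(BX,I)=63/2, d(BX,M)=-1/2
step 5: merge (BX,M) at d=-1/2, Q=-579/8; branch lengths BX→215/32, M→-231/32; new cluster BMX
  updated: d(BMX,CQRZ)=243/16, d(BMX,I)=43/2
step 6: merge (BMX,CQRZ) at d=243/16, Q=-995/16; branch lengths BMX→179/32, CQRZ→307/32; new cluster BCMQRXZ
  updated: d(BCMQRXZ,I)=509/32
step 7: merge (BCMQRXZ,I) at d=509/32; branch lengths BCMQRXZ→509/64, I→509/64; new cluster BCIMQRXZ
final tree: ((((B:109/24,X:11/24):215/32,M:-231/32):179/32,((C:46/5,Z:44/5):25/4,(Q:3,R:3):39/4):307/32):509/64,I:509/64)
total length: 2419/32

((((B:109/24,X:11/24):215/32,M:-231/32):179/32,((C:46/5,Z:44/5):25/4,(Q:3,R:3):39/4):307/32):509/64,I:509/64)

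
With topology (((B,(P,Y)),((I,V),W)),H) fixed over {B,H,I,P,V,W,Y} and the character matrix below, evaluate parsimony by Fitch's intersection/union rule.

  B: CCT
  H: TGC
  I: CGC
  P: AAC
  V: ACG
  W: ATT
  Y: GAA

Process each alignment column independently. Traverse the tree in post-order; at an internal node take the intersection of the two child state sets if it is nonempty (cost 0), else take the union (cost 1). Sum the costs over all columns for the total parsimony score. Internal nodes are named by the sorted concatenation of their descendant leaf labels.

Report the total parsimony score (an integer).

[col 0] PY: children P:{A}, Y:{G} ∪→ {A,G}; cost 1
[col 0] BPY: children B:{C}, PY:{A,G} ∪→ {A,C,G}; cost 1
[col 0] IV: children I:{C}, V:{A} ∪→ {A,C}; cost 1
[col 0] IVW: children IV:{A,C}, W:{A} ∩→ {A}; cost 0
[col 0] BIPVWY: children BPY:{A,C,G}, IVW:{A} ∩→ {A}; cost 0
[col 0] BHIPVWY: children BIPVWY:{A}, H:{T} ∪→ {A,T}; cost 1
[col 1] PY: children P:{A}, Y:{A} ∩→ {A}; cost 0
[col 1] BPY: children B:{C}, PY:{A} ∪→ {A,C}; cost 1
[col 1] IV: children I:{G}, V:{C} ∪→ {C,G}; cost 1
[col 1] IVW: children IV:{C,G}, W:{T} ∪→ {C,G,T}; cost 1
[col 1] BIPVWY: children BPY:{A,C}, IVW:{C,G,T} ∩→ {C}; cost 0
[col 1] BHIPVWY: children BIPVWY:{C}, H:{G} ∪→ {C,G}; cost 1
[col 2] PY: children P:{C}, Y:{A} ∪→ {A,C}; cost 1
[col 2] BPY: children B:{T}, PY:{A,C} ∪→ {A,C,T}; cost 1
[col 2] IV: children I:{C}, V:{G} ∪→ {C,G}; cost 1
[col 2] IVW: children IV:{C,G}, W:{T} ∪→ {C,G,T}; cost 1
[col 2] BIPVWY: children BPY:{A,C,T}, IVW:{C,G,T} ∩→ {C,T}; cost 0
[col 2] BHIPVWY: children BIPVWY:{C,T}, H:{C} ∩→ {C}; cost 0
per-site changes: [4, 4, 4]; total = 12

12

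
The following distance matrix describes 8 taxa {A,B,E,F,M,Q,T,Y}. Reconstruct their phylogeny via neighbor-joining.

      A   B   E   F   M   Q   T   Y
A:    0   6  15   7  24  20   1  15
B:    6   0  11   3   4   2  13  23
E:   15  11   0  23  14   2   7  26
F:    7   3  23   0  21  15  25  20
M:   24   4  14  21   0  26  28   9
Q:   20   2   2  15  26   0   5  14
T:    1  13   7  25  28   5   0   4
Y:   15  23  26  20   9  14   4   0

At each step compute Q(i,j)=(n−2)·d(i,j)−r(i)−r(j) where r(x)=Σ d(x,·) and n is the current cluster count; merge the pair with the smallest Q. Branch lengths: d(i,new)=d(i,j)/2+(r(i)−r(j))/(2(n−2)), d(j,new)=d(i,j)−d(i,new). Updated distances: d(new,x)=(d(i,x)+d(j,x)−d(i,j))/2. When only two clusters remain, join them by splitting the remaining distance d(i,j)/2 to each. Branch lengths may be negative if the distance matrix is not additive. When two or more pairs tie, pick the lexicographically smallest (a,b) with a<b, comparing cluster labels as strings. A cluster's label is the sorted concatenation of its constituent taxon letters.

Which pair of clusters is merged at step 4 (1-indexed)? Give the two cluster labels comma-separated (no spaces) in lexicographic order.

1. join M+Y (d=9, Q=-183) ⇒ MY; edges |M|=23/4, |Y|=13/4
  updated: d(A,MY)=15, d(B,MY)=9, d(E,MY)=31/2, d(F,MY)=16, d(MY,Q)=31/2, d(MY,T)=23/2
2. join E+Q (d=2, Q=-123) ⇒ EQ; edges |E|=12/5, |Q|=-2/5
  updated: d(A,EQ)=33/2, d(B,EQ)=11/2, d(EQ,F)=18, d(EQ,MY)=29/2, d(EQ,T)=5
3. join A+T (d=1, Q=-97) ⇒ AT; edges |A|=-3/4, |T|=7/4
  updated: d(AT,B)=9, d(AT,EQ)=41/4, d(AT,F)=31/2, d(AT,MY)=51/4
4. join B+F (d=3, Q=-70) ⇒ BF; edges |B|=-17/6, |F|=35/6
  updated: d(AT,BF)=43/4, d(BF,EQ)=41/4, d(BF,MY)=11
5. join AT+EQ (d=41/4, Q=-193/4) ⇒ AEQT; edges |AT|=77/16, |EQ|=87/16
  updated: d(AEQT,BF)=43/8, d(AEQT,MY)=17/2
6. join AEQT+BF (d=43/8, Q=-199/8) ⇒ ABEFQT; edges |AEQT|=23/16, |BF|=63/16
  updated: d(ABEFQT,MY)=113/16
7. join ABEFQT+MY (d=113/16) ⇒ ABEFMQTY; edges |ABEFQT|=113/32, |MY|=113/32
final tree: ((((A:-3/4,T:7/4):77/16,(E:12/5,Q:-2/5):87/16):23/16,(B:-17/6,F:35/6):63/16):113/32,(M:23/4,Y:13/4):113/32)
total length: 603/16

B,F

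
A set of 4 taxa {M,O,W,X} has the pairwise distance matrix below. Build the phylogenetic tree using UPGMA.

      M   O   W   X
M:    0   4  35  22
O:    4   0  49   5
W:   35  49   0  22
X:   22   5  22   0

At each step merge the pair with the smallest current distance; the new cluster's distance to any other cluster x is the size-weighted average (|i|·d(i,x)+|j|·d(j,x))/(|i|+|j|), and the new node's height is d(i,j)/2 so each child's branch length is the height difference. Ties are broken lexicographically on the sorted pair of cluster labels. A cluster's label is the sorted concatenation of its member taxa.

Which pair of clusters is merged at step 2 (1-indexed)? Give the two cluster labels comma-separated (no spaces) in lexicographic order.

MO,X

1. join M+O (d=4) ⇒ MO; edges |M|=2, |O|=2
  updated: d(MO,W)=42, d(MO,X)=27/2
2. join MO+X (d=27/2) ⇒ MOX; edges |MO|=19/4, |X|=27/4
  updated: d(MOX,W)=106/3
3. join MOX+W (d=106/3) ⇒ MOWX; edges |MOX|=131/12, |W|=53/3
final tree: (((M:2,O:2):19/4,X:27/4):131/12,W:53/3)
total length: 529/12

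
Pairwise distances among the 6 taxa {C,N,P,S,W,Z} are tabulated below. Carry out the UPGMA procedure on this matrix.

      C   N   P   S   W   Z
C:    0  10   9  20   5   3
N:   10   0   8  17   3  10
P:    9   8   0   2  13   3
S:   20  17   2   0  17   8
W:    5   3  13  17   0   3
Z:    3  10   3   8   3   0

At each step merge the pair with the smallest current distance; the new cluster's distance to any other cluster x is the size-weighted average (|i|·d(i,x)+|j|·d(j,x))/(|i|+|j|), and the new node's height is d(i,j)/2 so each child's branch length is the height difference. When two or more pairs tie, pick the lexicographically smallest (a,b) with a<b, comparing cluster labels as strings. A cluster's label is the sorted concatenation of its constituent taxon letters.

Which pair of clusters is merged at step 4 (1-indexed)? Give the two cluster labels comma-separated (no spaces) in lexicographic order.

CZ,NW

1. join P+S (d=2) ⇒ PS; edges |P|=1, |S|=1
  updated: d(C,PS)=29/2, d(N,PS)=25/2, d(PS,W)=15, d(PS,Z)=11/2
2. join C+Z (d=3) ⇒ CZ; edges |C|=3/2, |Z|=3/2
  updated: d(CZ,N)=10, d(CZ,PS)=10, d(CZ,W)=4
3. join N+W (d=3) ⇒ NW; edges |N|=3/2, |W|=3/2
  updated: d(CZ,NW)=7, d(NW,PS)=55/4
4. join CZ+NW (d=7) ⇒ CNWZ; edges |CZ|=2, |NW|=2
  updated: d(CNWZ,PS)=95/8
5. join CNWZ+PS (d=95/8) ⇒ CNPSWZ; edges |CNWZ|=39/16, |PS|=79/16
final tree: (((C:3/2,Z:3/2):2,(N:3/2,W:3/2):2):39/16,(P:1,S:1):79/16)
total length: 155/8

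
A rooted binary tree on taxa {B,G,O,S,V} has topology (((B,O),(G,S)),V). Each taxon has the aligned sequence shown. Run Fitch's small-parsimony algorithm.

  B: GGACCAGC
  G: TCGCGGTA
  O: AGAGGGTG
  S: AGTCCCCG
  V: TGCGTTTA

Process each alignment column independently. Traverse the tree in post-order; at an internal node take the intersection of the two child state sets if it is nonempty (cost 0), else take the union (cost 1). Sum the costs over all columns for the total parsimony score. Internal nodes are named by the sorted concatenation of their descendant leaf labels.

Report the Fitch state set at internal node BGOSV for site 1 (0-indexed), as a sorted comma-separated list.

G

site 0, node BO: B={G} ∪ O={A} → {A,G} (+1)
site 0, node GS: G={T} ∪ S={A} → {A,T} (+1)
site 0, node BGOS: BO={A,G} ∩ GS={A,T} → {A} (+0)
site 0, node BGOSV: BGOS={A} ∪ V={T} → {A,T} (+1)
site 1, node BO: B={G} ∩ O={G} → {G} (+0)
site 1, node GS: G={C} ∪ S={G} → {C,G} (+1)
site 1, node BGOS: BO={G} ∩ GS={C,G} → {G} (+0)
site 1, node BGOSV: BGOS={G} ∩ V={G} → {G} (+0)
site 2, node BO: B={A} ∩ O={A} → {A} (+0)
site 2, node GS: G={G} ∪ S={T} → {G,T} (+1)
site 2, node BGOS: BO={A} ∪ GS={G,T} → {A,G,T} (+1)
site 2, node BGOSV: BGOS={A,G,T} ∪ V={C} → {A,C,G,T} (+1)
site 3, node BO: B={C} ∪ O={G} → {C,G} (+1)
site 3, node GS: G={C} ∩ S={C} → {C} (+0)
site 3, node BGOS: BO={C,G} ∩ GS={C} → {C} (+0)
site 3, node BGOSV: BGOS={C} ∪ V={G} → {C,G} (+1)
site 4, node BO: B={C} ∪ O={G} → {C,G} (+1)
site 4, node GS: G={G} ∪ S={C} → {C,G} (+1)
site 4, node BGOS: BO={C,G} ∩ GS={C,G} → {C,G} (+0)
site 4, node BGOSV: BGOS={C,G} ∪ V={T} → {C,G,T} (+1)
site 5, node BO: B={A} ∪ O={G} → {A,G} (+1)
site 5, node GS: G={G} ∪ S={C} → {C,G} (+1)
site 5, node BGOS: BO={A,G} ∩ GS={C,G} → {G} (+0)
site 5, node BGOSV: BGOS={G} ∪ V={T} → {G,T} (+1)
site 6, node BO: B={G} ∪ O={T} → {G,T} (+1)
site 6, node GS: G={T} ∪ S={C} → {C,T} (+1)
site 6, node BGOS: BO={G,T} ∩ GS={C,T} → {T} (+0)
site 6, node BGOSV: BGOS={T} ∩ V={T} → {T} (+0)
site 7, node BO: B={C} ∪ O={G} → {C,G} (+1)
site 7, node GS: G={A} ∪ S={G} → {A,G} (+1)
site 7, node BGOS: BO={C,G} ∩ GS={A,G} → {G} (+0)
site 7, node BGOSV: BGOS={G} ∪ V={A} → {A,G} (+1)
per-site changes: [3, 1, 3, 2, 3, 3, 2, 3]; total = 20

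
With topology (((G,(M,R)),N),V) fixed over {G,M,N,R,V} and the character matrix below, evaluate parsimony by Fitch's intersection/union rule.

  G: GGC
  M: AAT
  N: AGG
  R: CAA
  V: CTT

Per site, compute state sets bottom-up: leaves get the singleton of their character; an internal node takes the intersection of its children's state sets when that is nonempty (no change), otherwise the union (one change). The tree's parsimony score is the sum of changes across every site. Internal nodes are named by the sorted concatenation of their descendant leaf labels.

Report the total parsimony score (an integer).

8

site 0, node MR: M={A} ∪ R={C} → {A,C} (+1)
site 0, node GMR: G={G} ∪ MR={A,C} → {A,C,G} (+1)
site 0, node GMNR: GMR={A,C,G} ∩ N={A} → {A} (+0)
site 0, node GMNRV: GMNR={A} ∪ V={C} → {A,C} (+1)
site 1, node MR: M={A} ∩ R={A} → {A} (+0)
site 1, node GMR: G={G} ∪ MR={A} → {A,G} (+1)
site 1, node GMNR: GMR={A,G} ∩ N={G} → {G} (+0)
site 1, node GMNRV: GMNR={G} ∪ V={T} → {G,T} (+1)
site 2, node MR: M={T} ∪ R={A} → {A,T} (+1)
site 2, node GMR: G={C} ∪ MR={A,T} → {A,C,T} (+1)
site 2, node GMNR: GMR={A,C,T} ∪ N={G} → {A,C,G,T} (+1)
site 2, node GMNRV: GMNR={A,C,G,T} ∩ V={T} → {T} (+0)
per-site changes: [3, 2, 3]; total = 8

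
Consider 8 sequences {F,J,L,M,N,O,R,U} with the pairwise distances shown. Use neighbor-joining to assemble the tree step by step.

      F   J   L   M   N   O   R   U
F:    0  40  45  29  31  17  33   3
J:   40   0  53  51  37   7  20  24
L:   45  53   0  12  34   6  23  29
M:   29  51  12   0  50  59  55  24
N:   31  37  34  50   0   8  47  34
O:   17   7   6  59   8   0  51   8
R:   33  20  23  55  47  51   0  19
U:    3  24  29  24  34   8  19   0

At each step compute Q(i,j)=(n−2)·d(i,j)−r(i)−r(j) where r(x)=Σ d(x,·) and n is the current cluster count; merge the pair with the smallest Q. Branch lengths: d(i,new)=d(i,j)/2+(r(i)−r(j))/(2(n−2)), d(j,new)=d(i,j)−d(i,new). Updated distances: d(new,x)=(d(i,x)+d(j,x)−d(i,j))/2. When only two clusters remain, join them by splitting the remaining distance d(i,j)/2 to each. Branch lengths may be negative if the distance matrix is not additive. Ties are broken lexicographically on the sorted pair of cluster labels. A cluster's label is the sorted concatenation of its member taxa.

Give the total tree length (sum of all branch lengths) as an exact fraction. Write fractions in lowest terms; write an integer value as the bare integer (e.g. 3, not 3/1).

step 1: merge (L,M) at d=12, Q=-410; branch lengths L→-1/2, M→25/2; new cluster LM
  updated: d(F,LM)=31, d(J,LM)=46, d(LM,N)=36, d(LM,O)=53/2, d(LM,R)=33, d(LM,U)=41/2
step 2: merge (J,R) at d=20, Q=-277; branch lengths J→71/10, R→129/10; new cluster JR
  updated: d(F,JR)=53/2, d(JR,LM)=59/2, d(JR,N)=32, d(JR,O)=19, d(JR,U)=23/2
step 3: merge (N,O) at d=8, Q=-375/2; branch lengths N→189/16, O→-61/16; new cluster NO
  updated: d(F,NO)=20, d(JR,NO)=43/2, d(LM,NO)=109/4, d(NO,U)=17
step 4: merge (F,U) at d=3, Q=-247/2; branch lengths F→25/4, U→-13/4; new cluster FU
  updated: d(FU,JR)=35/2, d(FU,LM)=97/4, d(FU,NO)=17
step 5: merge (FU,JR) at d=35/2, Q=-369/4; branch lengths FU→101/16, JR→179/16; new cluster FJRU
  updated: d(FJRU,LM)=145/8, d(FJRU,NO)=21/2
step 6: merge (FJRU,LM) at d=145/8, Q=-447/8; branch lengths FJRU→11/16, LM→279/16; new cluster FJLMRU
  updated: d(FJLMRU,NO)=157/16
step 7: merge (FJLMRU,NO) at d=157/16; branch lengths FJLMRU→157/32, NO→157/32; new cluster FJLMNORU
final tree: ((((F:25/4,U:-13/4):101/16,(J:71/10,R:129/10):179/16):11/16,(L:-1/2,M:25/2):279/16):157/32,(N:189/16,O:-61/16):157/32)
total length: 1415/16

1415/16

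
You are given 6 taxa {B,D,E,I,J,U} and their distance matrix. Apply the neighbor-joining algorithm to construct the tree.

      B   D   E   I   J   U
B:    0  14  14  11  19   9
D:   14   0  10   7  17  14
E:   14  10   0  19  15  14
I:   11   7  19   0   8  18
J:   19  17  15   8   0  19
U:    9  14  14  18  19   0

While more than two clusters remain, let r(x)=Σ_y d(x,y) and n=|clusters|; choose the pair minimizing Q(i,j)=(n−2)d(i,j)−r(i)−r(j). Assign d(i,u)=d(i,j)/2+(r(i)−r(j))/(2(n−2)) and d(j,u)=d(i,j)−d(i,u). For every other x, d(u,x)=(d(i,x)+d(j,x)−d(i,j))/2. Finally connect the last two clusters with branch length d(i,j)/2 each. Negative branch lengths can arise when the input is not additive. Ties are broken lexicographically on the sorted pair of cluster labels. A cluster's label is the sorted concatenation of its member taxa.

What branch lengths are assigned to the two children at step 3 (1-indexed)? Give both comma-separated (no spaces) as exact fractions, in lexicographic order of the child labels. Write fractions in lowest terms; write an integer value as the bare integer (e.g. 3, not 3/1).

55/16,97/16

1. join I+J (d=8, Q=-109) ⇒ IJ; edges |I|=17/8, |J|=47/8
  updated: d(B,IJ)=11, d(D,IJ)=8, d(E,IJ)=13, d(IJ,U)=29/2
2. join B+U (d=9, Q=-145/2) ⇒ BU; edges |B|=47/12, |U|=61/12
  updated: d(BU,D)=19/2, d(BU,E)=19/2, d(BU,IJ)=33/4
3. join BU+E (d=19/2, Q=-163/4) ⇒ BEU; edges |BU|=55/16, |E|=97/16
  updated: d(BEU,D)=5, d(BEU,IJ)=47/8
4. join BEU+D (d=5, Q=-151/8) ⇒ BDEU; edges |BEU|=23/16, |D|=57/16
  updated: d(BDEU,IJ)=71/16
5. join BDEU+IJ (d=71/16) ⇒ BDEIJU; edges |BDEU|=71/32, |IJ|=71/32
final tree: ((((B:47/12,U:61/12):55/16,E:97/16):23/16,D:57/16):71/32,(I:17/8,J:47/8):71/32)
total length: 575/16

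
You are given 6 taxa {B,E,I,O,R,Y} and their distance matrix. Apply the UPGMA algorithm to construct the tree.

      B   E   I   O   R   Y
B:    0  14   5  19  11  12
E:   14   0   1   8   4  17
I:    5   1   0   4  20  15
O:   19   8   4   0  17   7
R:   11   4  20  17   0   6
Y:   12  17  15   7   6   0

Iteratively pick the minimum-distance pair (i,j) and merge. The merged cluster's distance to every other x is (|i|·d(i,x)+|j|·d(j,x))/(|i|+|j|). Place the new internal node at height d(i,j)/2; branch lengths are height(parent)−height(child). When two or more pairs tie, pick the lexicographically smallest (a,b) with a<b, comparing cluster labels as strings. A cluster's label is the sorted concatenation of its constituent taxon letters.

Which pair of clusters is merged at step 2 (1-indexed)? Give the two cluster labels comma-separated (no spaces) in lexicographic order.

step 1: merge (E,I) at d=1; branch lengths E→1/2, I→1/2; new cluster EI
  updated: d(B,EI)=19/2, d(EI,O)=6, d(EI,R)=12, d(EI,Y)=16
step 2: merge (EI,O) at d=6; branch lengths EI→5/2, O→3; new cluster EIO
  updated: d(B,EIO)=38/3, d(EIO,R)=41/3, d(EIO,Y)=13
step 3: merge (R,Y) at d=6; branch lengths R→3, Y→3; new cluster RY
  updated: d(B,RY)=23/2, d(EIO,RY)=40/3
step 4: merge (B,RY) at d=23/2; branch lengths B→23/4, RY→11/4; new cluster BRY
  updated: d(BRY,EIO)=118/9
step 5: merge (BRY,EIO) at d=118/9; branch lengths BRY→29/36, EIO→32/9; new cluster BEIORY
final tree: ((B:23/4,(R:3,Y:3):11/4):29/36,((E:1/2,I:1/2):5/2,O:3):32/9)
total length: 913/36

EI,O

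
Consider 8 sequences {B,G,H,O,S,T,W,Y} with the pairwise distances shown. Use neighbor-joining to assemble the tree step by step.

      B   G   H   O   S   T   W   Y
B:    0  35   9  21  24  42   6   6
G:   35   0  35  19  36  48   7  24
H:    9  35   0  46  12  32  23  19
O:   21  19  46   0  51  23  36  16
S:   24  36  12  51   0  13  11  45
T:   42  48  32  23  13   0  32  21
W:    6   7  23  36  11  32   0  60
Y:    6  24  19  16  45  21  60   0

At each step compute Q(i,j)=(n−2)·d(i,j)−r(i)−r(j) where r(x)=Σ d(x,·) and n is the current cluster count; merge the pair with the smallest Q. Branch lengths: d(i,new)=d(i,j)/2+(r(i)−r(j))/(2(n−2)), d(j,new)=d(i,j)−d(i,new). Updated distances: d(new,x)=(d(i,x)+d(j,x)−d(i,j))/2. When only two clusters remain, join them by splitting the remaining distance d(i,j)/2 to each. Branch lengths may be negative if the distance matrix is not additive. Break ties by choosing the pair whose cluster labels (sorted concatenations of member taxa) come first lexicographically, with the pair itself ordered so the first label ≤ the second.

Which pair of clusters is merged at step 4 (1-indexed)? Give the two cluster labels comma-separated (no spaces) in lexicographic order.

1. join G+W (d=7, Q=-337) ⇒ GW; edges |G|=71/12, |W|=13/12
  updated: d(B,GW)=17, d(GW,H)=51/2, d(GW,O)=24, d(GW,S)=20, d(GW,T)=73/2, d(GW,Y)=77/2
2. join S+T (d=13, Q=-535/2) ⇒ ST; edges |S|=25/4, |T|=27/4
  updated: d(B,ST)=53/2, d(GW,ST)=87/4, d(H,ST)=31/2, d(O,ST)=61/2, d(ST,Y)=53/2
3. join O+Y (d=16, Q=-359/2) ⇒ OY; edges |O|=191/16, |Y|=65/16
  updated: d(B,OY)=11/2, d(GW,OY)=93/4, d(H,OY)=49/2, d(OY,ST)=41/2
4. join B+OY (d=11/2, Q=-461/4) ⇒ BOY; edges |B|=1/8, |OY|=43/8
  updated: d(BOY,GW)=139/8, d(BOY,H)=14, d(BOY,ST)=83/4
5. join BOY+GW (d=139/8, Q=-82) ⇒ BGOWY; edges |BOY|=89/16, |GW|=189/16
  updated: d(BGOWY,H)=177/16, d(BGOWY,ST)=201/16
6. join BGOWY+H (d=177/16, Q=-313/8) ⇒ BGHOWY; edges |BGOWY|=65/16, |H|=7
  updated: d(BGHOWY,ST)=17/2
7. join BGHOWY+ST (d=17/2) ⇒ BGHOSTWY; edges |BGHOWY|=17/4, |ST|=17/4
final tree: ((((B:1/8,(O:191/16,Y:65/16):43/8):89/16,(G:71/12,W:13/12):189/16):65/16,H:7):17/4,(S:25/4,T:27/4):17/4)
total length: 1255/16

B,OY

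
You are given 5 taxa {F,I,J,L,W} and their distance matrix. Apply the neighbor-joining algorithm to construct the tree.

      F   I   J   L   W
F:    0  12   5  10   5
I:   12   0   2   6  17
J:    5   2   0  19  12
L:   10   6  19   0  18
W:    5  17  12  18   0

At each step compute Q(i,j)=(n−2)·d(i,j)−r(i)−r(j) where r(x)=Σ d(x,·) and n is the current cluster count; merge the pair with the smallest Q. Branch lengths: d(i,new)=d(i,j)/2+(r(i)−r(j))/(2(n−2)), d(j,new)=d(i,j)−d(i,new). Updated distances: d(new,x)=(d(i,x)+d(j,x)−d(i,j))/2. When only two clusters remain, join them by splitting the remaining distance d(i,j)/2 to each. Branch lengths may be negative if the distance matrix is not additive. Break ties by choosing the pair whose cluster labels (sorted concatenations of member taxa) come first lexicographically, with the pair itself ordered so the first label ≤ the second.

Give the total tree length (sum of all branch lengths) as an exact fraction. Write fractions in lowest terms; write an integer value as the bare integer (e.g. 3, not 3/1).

177/8

iteration 1: select I,L (d=6, Q=-72); attach at lengths (1/3, 17/3); label the merged cluster IL
  updated: d(F,IL)=8, d(IL,J)=15/2, d(IL,W)=29/2
iteration 2: select F,W (d=5, Q=-79/2); attach at lengths (-7/8, 47/8); label the merged cluster FW
  updated: d(FW,IL)=35/4, d(FW,J)=6
iteration 3: select FW,IL (d=35/4, Q=-89/4); attach at lengths (29/8, 41/8); label the merged cluster FILW
  updated: d(FILW,J)=19/8
iteration 4: select FILW,J (d=19/8); attach at lengths (19/16, 19/16); label the merged cluster FIJLW
final tree: (((F:-7/8,W:47/8):29/8,(I:1/3,L:17/3):41/8):19/16,J:19/16)
total length: 177/8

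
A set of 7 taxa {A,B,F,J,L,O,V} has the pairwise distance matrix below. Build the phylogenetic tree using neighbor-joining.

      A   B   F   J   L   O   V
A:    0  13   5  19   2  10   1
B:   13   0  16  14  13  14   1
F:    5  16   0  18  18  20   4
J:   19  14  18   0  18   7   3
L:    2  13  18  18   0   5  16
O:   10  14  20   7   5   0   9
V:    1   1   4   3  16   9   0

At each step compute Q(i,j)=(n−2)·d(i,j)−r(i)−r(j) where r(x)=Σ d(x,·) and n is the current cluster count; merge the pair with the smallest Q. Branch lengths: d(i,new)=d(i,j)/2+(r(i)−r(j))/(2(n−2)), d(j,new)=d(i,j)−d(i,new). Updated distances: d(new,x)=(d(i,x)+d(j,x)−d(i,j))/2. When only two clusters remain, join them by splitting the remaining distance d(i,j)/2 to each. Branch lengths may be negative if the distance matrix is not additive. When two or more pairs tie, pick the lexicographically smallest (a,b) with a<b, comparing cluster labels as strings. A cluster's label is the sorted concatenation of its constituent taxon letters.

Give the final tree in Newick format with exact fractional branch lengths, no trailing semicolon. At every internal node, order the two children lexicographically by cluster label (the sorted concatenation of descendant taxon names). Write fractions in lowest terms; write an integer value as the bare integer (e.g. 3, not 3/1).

iteration 1: select A,L (d=2, Q=-112); attach at lengths (-6/5, 16/5); label the merged cluster AL
  updated: d(AL,B)=12, d(AL,F)=21/2, d(AL,J)=35/2, d(AL,O)=13/2, d(AL,V)=15/2
iteration 2: select J,O (d=7, Q=-88); attach at lengths (31/8, 25/8); label the merged cluster JO
  updated: d(AL,JO)=17/2, d(B,JO)=21/2, d(F,JO)=31/2, d(JO,V)=5/2
iteration 3: select AL,F (d=21/2, Q=-53); attach at lengths (4, 13/2); label the merged cluster AFL
  updated: d(AFL,B)=35/4, d(AFL,JO)=27/4, d(AFL,V)=1/2
iteration 4: select AFL,JO (d=27/4, Q=-89/4); attach at lengths (39/16, 69/16); label the merged cluster AFJLO
  updated: d(AFJLO,B)=25/4, d(AFJLO,V)=-15/8
iteration 5: select AFJLO,B (d=25/4, Q=-43/8); attach at lengths (27/16, 73/16); label the merged cluster ABFJLO
  updated: d(ABFJLO,V)=-57/16
iteration 6: select ABFJLO,V (d=-57/16); attach at lengths (-57/32, -57/32); label the merged cluster ABFJLOV
final tree: (((((A:-6/5,L:16/5):4,F:13/2):39/16,(J:31/8,O:25/8):69/16):27/16,B:73/16):-57/32,V:-57/32)
total length: 463/16

(((((A:-6/5,L:16/5):4,F:13/2):39/16,(J:31/8,O:25/8):69/16):27/16,B:73/16):-57/32,V:-57/32)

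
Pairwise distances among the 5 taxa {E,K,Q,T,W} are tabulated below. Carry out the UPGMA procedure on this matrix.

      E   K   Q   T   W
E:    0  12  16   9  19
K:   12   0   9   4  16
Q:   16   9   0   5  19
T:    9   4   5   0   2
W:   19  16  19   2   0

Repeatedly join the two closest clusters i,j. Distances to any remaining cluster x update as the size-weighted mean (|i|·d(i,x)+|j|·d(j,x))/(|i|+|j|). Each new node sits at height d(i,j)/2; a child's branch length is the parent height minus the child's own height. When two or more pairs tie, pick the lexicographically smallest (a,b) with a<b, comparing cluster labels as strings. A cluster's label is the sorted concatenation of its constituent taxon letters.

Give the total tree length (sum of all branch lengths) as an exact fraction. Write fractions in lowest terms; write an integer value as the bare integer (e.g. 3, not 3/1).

iteration 1: select T,W (d=2); attach at lengths (1, 1); label the merged cluster TW
  updated: d(E,TW)=14, d(K,TW)=10, d(Q,TW)=12
iteration 2: select K,Q (d=9); attach at lengths (9/2, 9/2); label the merged cluster KQ
  updated: d(E,KQ)=14, d(KQ,TW)=11
iteration 3: select KQ,TW (d=11); attach at lengths (1, 9/2); label the merged cluster KQTW
  updated: d(E,KQTW)=14
iteration 4: select E,KQTW (d=14); attach at lengths (7, 3/2); label the merged cluster EKQTW
final tree: (E:7,((K:9/2,Q:9/2):1,(T:1,W:1):9/2):3/2)
total length: 25

25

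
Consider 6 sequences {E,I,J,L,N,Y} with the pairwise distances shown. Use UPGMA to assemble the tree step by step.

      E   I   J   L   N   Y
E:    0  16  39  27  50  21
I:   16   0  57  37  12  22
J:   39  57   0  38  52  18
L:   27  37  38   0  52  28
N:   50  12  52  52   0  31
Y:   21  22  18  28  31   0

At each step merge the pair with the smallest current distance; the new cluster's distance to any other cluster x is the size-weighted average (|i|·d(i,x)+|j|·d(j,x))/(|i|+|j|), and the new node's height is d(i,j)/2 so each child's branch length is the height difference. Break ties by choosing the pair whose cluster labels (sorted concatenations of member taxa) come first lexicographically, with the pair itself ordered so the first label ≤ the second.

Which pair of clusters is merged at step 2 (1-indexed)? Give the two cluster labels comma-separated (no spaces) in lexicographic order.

iteration 1: select I,N (d=12); attach at lengths (6, 6); label the merged cluster IN
  updated: d(E,IN)=33, d(IN,J)=109/2, d(IN,L)=89/2, d(IN,Y)=53/2
iteration 2: select J,Y (d=18); attach at lengths (9, 9); label the merged cluster JY
  updated: d(E,JY)=30, d(IN,JY)=81/2, d(JY,L)=33
iteration 3: select E,L (d=27); attach at lengths (27/2, 27/2); label the merged cluster EL
  updated: d(EL,IN)=155/4, d(EL,JY)=63/2
iteration 4: select EL,JY (d=63/2); attach at lengths (9/4, 27/4); label the merged cluster EJLY
  updated: d(EJLY,IN)=317/8
iteration 5: select EJLY,IN (d=317/8); attach at lengths (65/16, 221/16); label the merged cluster EIJLNY
final tree: (((E:27/2,L:27/2):9/4,(J:9,Y:9):27/4):65/16,(I:6,N:6):221/16)
total length: 671/8

J,Y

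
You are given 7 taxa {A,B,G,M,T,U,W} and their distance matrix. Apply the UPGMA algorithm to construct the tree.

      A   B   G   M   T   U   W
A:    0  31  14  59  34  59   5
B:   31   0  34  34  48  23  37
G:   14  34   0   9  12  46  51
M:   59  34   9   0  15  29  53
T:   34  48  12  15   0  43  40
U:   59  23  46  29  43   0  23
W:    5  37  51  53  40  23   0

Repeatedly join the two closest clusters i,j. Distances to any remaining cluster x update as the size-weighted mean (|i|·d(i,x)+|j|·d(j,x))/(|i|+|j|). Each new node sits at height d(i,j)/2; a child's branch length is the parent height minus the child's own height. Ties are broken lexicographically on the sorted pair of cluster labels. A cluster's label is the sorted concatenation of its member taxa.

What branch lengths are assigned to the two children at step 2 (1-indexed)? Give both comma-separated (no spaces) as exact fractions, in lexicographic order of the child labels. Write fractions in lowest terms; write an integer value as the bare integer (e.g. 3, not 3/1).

iteration 1: select A,W (d=5); attach at lengths (5/2, 5/2); label the merged cluster AW
  updated: d(AW,B)=34, d(AW,G)=65/2, d(AW,M)=56, d(AW,T)=37, d(AW,U)=41
iteration 2: select G,M (d=9); attach at lengths (9/2, 9/2); label the merged cluster GM
  updated: d(AW,GM)=177/4, d(B,GM)=34, d(GM,T)=27/2, d(GM,U)=75/2
iteration 3: select GM,T (d=27/2); attach at lengths (9/4, 27/4); label the merged cluster GMT
  updated: d(AW,GMT)=251/6, d(B,GMT)=116/3, d(GMT,U)=118/3
iteration 4: select B,U (d=23); attach at lengths (23/2, 23/2); label the merged cluster BU
  updated: d(AW,BU)=75/2, d(BU,GMT)=39
iteration 5: select AW,BU (d=75/2); attach at lengths (65/4, 29/4); label the merged cluster ABUW
  updated: d(ABUW,GMT)=485/12
iteration 6: select ABUW,GMT (d=485/12); attach at lengths (35/24, 323/24); label the merged cluster ABGMTUW
final tree: (((A:5/2,W:5/2):65/4,(B:23/2,U:23/2):29/4):35/24,((G:9/2,M:9/2):9/4,T:27/4):323/24)
total length: 1013/12

9/2,9/2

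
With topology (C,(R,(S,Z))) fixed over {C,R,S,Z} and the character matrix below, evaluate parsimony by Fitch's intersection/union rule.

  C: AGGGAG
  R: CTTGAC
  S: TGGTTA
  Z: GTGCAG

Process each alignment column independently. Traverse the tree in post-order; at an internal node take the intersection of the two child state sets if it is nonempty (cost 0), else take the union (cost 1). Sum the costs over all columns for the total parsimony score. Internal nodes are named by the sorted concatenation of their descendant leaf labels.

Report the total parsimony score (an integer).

11

site 0, node SZ: S={T} ∪ Z={G} → {G,T} (+1)
site 0, node RSZ: R={C} ∪ SZ={G,T} → {C,G,T} (+1)
site 0, node CRSZ: C={A} ∪ RSZ={C,G,T} → {A,C,G,T} (+1)
site 1, node SZ: S={G} ∪ Z={T} → {G,T} (+1)
site 1, node RSZ: R={T} ∩ SZ={G,T} → {T} (+0)
site 1, node CRSZ: C={G} ∪ RSZ={T} → {G,T} (+1)
site 2, node SZ: S={G} ∩ Z={G} → {G} (+0)
site 2, node RSZ: R={T} ∪ SZ={G} → {G,T} (+1)
site 2, node CRSZ: C={G} ∩ RSZ={G,T} → {G} (+0)
site 3, node SZ: S={T} ∪ Z={C} → {C,T} (+1)
site 3, node RSZ: R={G} ∪ SZ={C,T} → {C,G,T} (+1)
site 3, node CRSZ: C={G} ∩ RSZ={C,G,T} → {G} (+0)
site 4, node SZ: S={T} ∪ Z={A} → {A,T} (+1)
site 4, node RSZ: R={A} ∩ SZ={A,T} → {A} (+0)
site 4, node CRSZ: C={A} ∩ RSZ={A} → {A} (+0)
site 5, node SZ: S={A} ∪ Z={G} → {A,G} (+1)
site 5, node RSZ: R={C} ∪ SZ={A,G} → {A,C,G} (+1)
site 5, node CRSZ: C={G} ∩ RSZ={A,C,G} → {G} (+0)
per-site changes: [3, 2, 1, 2, 1, 2]; total = 11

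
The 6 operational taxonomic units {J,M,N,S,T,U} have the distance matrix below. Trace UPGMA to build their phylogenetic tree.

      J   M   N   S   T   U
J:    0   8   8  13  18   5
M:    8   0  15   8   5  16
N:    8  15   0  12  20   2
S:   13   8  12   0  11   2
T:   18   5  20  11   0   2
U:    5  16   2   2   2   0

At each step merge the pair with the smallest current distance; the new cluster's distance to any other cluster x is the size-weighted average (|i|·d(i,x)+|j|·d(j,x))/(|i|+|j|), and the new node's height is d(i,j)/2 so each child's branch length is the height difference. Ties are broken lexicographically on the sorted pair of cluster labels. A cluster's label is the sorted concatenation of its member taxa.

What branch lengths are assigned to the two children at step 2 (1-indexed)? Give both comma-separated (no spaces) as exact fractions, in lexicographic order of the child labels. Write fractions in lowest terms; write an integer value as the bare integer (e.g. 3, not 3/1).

step 1: merge (N,U) at d=2; branch lengths N→1, U→1; new cluster NU
  updated: d(J,NU)=13/2, d(M,NU)=31/2, d(NU,S)=7, d(NU,T)=11
step 2: merge (M,T) at d=5; branch lengths M→5/2, T→5/2; new cluster MT
  updated: d(J,MT)=13, d(MT,NU)=53/4, d(MT,S)=19/2
step 3: merge (J,NU) at d=13/2; branch lengths J→13/4, NU→9/4; new cluster JNU
  updated: d(JNU,MT)=79/6, d(JNU,S)=9
step 4: merge (JNU,S) at d=9; branch lengths JNU→5/4, S→9/2; new cluster JNSU
  updated: d(JNSU,MT)=49/4
step 5: merge (JNSU,MT) at d=49/4; branch lengths JNSU→13/8, MT→29/8; new cluster JMNSTU
final tree: (((J:13/4,(N:1,U:1):9/4):5/4,S:9/2):13/8,(M:5/2,T:5/2):29/8)
total length: 47/2

5/2,5/2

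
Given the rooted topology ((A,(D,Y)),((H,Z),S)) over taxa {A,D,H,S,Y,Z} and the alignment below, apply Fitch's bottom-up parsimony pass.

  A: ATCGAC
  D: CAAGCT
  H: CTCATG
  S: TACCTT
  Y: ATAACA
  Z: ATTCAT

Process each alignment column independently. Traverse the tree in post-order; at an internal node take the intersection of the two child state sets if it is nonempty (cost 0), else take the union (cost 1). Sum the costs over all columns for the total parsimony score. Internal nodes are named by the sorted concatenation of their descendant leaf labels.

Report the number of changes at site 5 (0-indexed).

site 0, node DY: D={C} ∪ Y={A} → {A,C} (+1)
site 0, node ADY: A={A} ∩ DY={A,C} → {A} (+0)
site 0, node HZ: H={C} ∪ Z={A} → {A,C} (+1)
site 0, node HSZ: HZ={A,C} ∪ S={T} → {A,C,T} (+1)
site 0, node ADHSYZ: ADY={A} ∩ HSZ={A,C,T} → {A} (+0)
site 1, node DY: D={A} ∪ Y={T} → {A,T} (+1)
site 1, node ADY: A={T} ∩ DY={A,T} → {T} (+0)
site 1, node HZ: H={T} ∩ Z={T} → {T} (+0)
site 1, node HSZ: HZ={T} ∪ S={A} → {A,T} (+1)
site 1, node ADHSYZ: ADY={T} ∩ HSZ={A,T} → {T} (+0)
site 2, node DY: D={A} ∩ Y={A} → {A} (+0)
site 2, node ADY: A={C} ∪ DY={A} → {A,C} (+1)
site 2, node HZ: H={C} ∪ Z={T} → {C,T} (+1)
site 2, node HSZ: HZ={C,T} ∩ S={C} → {C} (+0)
site 2, node ADHSYZ: ADY={A,C} ∩ HSZ={C} → {C} (+0)
site 3, node DY: D={G} ∪ Y={A} → {A,G} (+1)
site 3, node ADY: A={G} ∩ DY={A,G} → {G} (+0)
site 3, node HZ: H={A} ∪ Z={C} → {A,C} (+1)
site 3, node HSZ: HZ={A,C} ∩ S={C} → {C} (+0)
site 3, node ADHSYZ: ADY={G} ∪ HSZ={C} → {C,G} (+1)
site 4, node DY: D={C} ∩ Y={C} → {C} (+0)
site 4, node ADY: A={A} ∪ DY={C} → {A,C} (+1)
site 4, node HZ: H={T} ∪ Z={A} → {A,T} (+1)
site 4, node HSZ: HZ={A,T} ∩ S={T} → {T} (+0)
site 4, node ADHSYZ: ADY={A,C} ∪ HSZ={T} → {A,C,T} (+1)
site 5, node DY: D={T} ∪ Y={A} → {A,T} (+1)
site 5, node ADY: A={C} ∪ DY={A,T} → {A,C,T} (+1)
site 5, node HZ: H={G} ∪ Z={T} → {G,T} (+1)
site 5, node HSZ: HZ={G,T} ∩ S={T} → {T} (+0)
site 5, node ADHSYZ: ADY={A,C,T} ∩ HSZ={T} → {T} (+0)
per-site changes: [3, 2, 2, 3, 3, 3]; total = 16

3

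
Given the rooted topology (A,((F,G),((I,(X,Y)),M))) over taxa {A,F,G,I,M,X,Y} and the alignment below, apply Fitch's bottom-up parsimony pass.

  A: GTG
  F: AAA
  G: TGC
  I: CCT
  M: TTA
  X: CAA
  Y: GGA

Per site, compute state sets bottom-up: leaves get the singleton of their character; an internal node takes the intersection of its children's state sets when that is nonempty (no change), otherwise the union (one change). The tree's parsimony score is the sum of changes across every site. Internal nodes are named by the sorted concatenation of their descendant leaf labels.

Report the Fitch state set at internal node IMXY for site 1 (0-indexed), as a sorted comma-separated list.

FG@0: {A} ∪ {T} = {A,T} (union, +1)
XY@0: {C} ∪ {G} = {C,G} (union, +1)
IXY@0: {C} ∩ {C,G} = {C} (intersection, +0)
IMXY@0: {C} ∪ {T} = {C,T} (union, +1)
FGIMXY@0: {A,T} ∩ {C,T} = {T} (intersection, +0)
AFGIMXY@0: {G} ∪ {T} = {G,T} (union, +1)
FG@1: {A} ∪ {G} = {A,G} (union, +1)
XY@1: {A} ∪ {G} = {A,G} (union, +1)
IXY@1: {C} ∪ {A,G} = {A,C,G} (union, +1)
IMXY@1: {A,C,G} ∪ {T} = {A,C,G,T} (union, +1)
FGIMXY@1: {A,G} ∩ {A,C,G,T} = {A,G} (intersection, +0)
AFGIMXY@1: {T} ∪ {A,G} = {A,G,T} (union, +1)
FG@2: {A} ∪ {C} = {A,C} (union, +1)
XY@2: {A} ∩ {A} = {A} (intersection, +0)
IXY@2: {T} ∪ {A} = {A,T} (union, +1)
IMXY@2: {A,T} ∩ {A} = {A} (intersection, +0)
FGIMXY@2: {A,C} ∩ {A} = {A} (intersection, +0)
AFGIMXY@2: {G} ∪ {A} = {A,G} (union, +1)
per-site changes: [4, 5, 3]; total = 12

A,C,G,T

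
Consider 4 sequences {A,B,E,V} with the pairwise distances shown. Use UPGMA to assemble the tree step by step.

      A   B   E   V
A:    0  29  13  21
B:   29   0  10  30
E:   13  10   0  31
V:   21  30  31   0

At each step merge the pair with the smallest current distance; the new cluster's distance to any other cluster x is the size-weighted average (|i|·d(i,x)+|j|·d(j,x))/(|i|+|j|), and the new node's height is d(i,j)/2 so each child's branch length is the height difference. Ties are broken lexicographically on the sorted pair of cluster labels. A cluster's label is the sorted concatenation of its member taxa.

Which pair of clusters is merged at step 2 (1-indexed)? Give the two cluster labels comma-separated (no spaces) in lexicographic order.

1. join B+E (d=10) ⇒ BE; edges |B|=5, |E|=5
  updated: d(A,BE)=21, d(BE,V)=61/2
2. join A+BE (d=21) ⇒ ABE; edges |A|=21/2, |BE|=11/2
  updated: d(ABE,V)=82/3
3. join ABE+V (d=82/3) ⇒ ABEV; edges |ABE|=19/6, |V|=41/3
final tree: ((A:21/2,(B:5,E:5):11/2):19/6,V:41/3)
total length: 257/6

A,BE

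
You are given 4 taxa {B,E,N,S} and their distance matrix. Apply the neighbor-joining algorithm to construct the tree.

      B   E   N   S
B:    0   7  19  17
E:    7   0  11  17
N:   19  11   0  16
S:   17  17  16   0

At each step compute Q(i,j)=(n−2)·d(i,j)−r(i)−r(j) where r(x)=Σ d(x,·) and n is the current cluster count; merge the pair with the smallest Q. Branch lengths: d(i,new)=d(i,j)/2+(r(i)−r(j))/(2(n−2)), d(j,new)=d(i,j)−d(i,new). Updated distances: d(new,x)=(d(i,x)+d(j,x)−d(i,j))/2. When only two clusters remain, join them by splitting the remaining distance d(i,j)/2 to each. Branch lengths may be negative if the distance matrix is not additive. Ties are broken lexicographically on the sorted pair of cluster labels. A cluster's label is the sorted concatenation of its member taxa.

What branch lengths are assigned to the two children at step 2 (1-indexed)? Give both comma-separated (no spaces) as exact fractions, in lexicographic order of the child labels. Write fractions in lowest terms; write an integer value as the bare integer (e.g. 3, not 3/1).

step 1: merge (B,E) at d=7, Q=-64; branch lengths B→11/2, E→3/2; new cluster BE
  updated: d(BE,N)=23/2, d(BE,S)=27/2
step 2: merge (BE,N) at d=23/2, Q=-41; branch lengths BE→9/2, N→7; new cluster BEN
  updated: d(BEN,S)=9
step 3: merge (BEN,S) at d=9; branch lengths BEN→9/2, S→9/2; new cluster BENS
final tree: (((B:11/2,E:3/2):9/2,N:7):9/2,S:9/2)
total length: 55/2

9/2,7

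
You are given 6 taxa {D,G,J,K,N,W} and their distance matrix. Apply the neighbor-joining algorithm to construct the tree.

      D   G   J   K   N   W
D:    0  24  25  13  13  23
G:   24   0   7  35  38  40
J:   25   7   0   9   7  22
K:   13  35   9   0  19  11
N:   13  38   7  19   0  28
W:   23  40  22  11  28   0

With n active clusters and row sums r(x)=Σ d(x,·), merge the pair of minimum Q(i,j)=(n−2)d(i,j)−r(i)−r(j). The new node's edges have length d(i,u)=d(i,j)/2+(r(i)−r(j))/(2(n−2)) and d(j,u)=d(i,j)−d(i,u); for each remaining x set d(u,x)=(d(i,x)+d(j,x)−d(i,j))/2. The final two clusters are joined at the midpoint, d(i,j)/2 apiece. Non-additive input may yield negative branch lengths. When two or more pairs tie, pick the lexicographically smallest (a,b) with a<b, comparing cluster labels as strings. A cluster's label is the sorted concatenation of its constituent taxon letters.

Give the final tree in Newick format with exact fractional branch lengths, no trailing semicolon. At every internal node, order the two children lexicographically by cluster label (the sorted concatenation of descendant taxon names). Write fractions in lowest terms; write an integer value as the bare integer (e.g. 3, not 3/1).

(((D:45/8,N:59/8):19/8,(G:51/4,J:-23/4):89/8):51/16,(K:5/6,W:61/6):51/16)

1. join G+J (d=7, Q=-186) ⇒ GJ; edges |G|=51/4, |J|=-23/4
  updated: d(D,GJ)=21, d(GJ,K)=37/2, d(GJ,N)=19, d(GJ,W)=55/2
2. join K+W (d=11, Q=-118) ⇒ KW; edges |K|=5/6, |W|=61/6
  updated: d(D,KW)=25/2, d(GJ,KW)=35/2, d(KW,N)=18
3. join D+N (d=13, Q=-141/2) ⇒ DN; edges |D|=45/8, |N|=59/8
  updated: d(DN,GJ)=27/2, d(DN,KW)=35/4
4. join DN+GJ (d=27/2, Q=-159/4) ⇒ DGJN; edges |DN|=19/8, |GJ|=89/8
  updated: d(DGJN,KW)=51/8
5. join DGJN+KW (d=51/8) ⇒ DGJKNW; edges |DGJN|=51/16, |KW|=51/16
final tree: (((D:45/8,N:59/8):19/8,(G:51/4,J:-23/4):89/8):51/16,(K:5/6,W:61/6):51/16)
total length: 407/8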